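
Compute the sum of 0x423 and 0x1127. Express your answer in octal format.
Convert 0x423 (hexadecimal) → 4×256 + 2×16 + 3 = 1059 (decimal)
Convert 0x1127 (hexadecimal) → 1×4096 + 1×256 + 2×16 + 7 = 4391 (decimal)
Compute 1059 + 4391 = 5450
Convert 5450 (decimal) → 5450 = 1×4096 + 2×512 + 5×64 + 1×8 + 2 → 0o12512 (octal)
0o12512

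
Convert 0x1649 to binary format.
Convert 0x1649 (hexadecimal) → 1×4096 + 6×256 + 4×16 + 9 = 5705 (decimal)
Convert 5705 (decimal) → 5705 = 4096 + 1024 + 512 + 64 + 8 + 1 → 0b1011001001001 (binary)
0b1011001001001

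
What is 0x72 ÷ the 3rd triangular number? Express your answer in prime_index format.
Convert 0x72 (hexadecimal) → 7×16 + 2 = 114 (decimal)
Convert the 3rd triangular number (triangular index) → 3×4/2 = 6 (decimal)
Compute 114 ÷ 6 = 19
Convert 19 (decimal) → the 8th prime (prime index)
the 8th prime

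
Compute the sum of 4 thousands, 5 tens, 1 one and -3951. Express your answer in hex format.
Convert 4 thousands, 5 tens, 1 one (place-value notation) → 4×1000 + 5×10 + 1 = 4051 (decimal)
Compute 4051 + -3951 = 100
Convert 100 (decimal) → 100 = 6×16 + 4 → 0x64 (hexadecimal)
0x64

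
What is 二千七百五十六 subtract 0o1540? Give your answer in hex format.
Convert 二千七百五十六 (Chinese numeral) → 2×1000 + 7×100 + 5×10 + 6 = 2756 (decimal)
Convert 0o1540 (octal) → 1×512 + 5×64 + 4×8 = 864 (decimal)
Compute 2756 - 864 = 1892
Convert 1892 (decimal) → 1892 = 7×256 + 6×16 + 4 → 0x764 (hexadecimal)
0x764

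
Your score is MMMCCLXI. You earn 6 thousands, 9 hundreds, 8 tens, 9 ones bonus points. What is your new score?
Convert MMMCCLXI (Roman numeral) → 1000 + 1000 + 1000 + 100 + 100 + 50 + 10 + 1 = 3261 (decimal)
Convert 6 thousands, 9 hundreds, 8 tens, 9 ones (place-value notation) → 6×1000 + 9×100 + 8×10 + 9 = 6989 (decimal)
Compute 3261 + 6989 = 10250
10250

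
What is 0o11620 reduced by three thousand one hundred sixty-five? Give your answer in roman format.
Convert 0o11620 (octal) → 1×4096 + 1×512 + 6×64 + 2×8 = 5008 (decimal)
Convert three thousand one hundred sixty-five (English words) → 3×1000 + 1×100 + 65 = 3165 (decimal)
Compute 5008 - 3165 = 1843
Convert 1843 (decimal) → 1843 = 1000 + 500 + 100 + 100 + 100 + 40 + 1 + 1 + 1 → MDCCCXLIII (Roman numeral)
MDCCCXLIII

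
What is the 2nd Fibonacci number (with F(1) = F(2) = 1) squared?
The 2nd Fibonacci number (with F(1) = F(2) = 1) = 1
Compute 1² = 1 × 1 = 1
1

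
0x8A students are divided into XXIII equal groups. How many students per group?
Convert 0x8A (hexadecimal) → 8×16 + 10 = 138 (decimal)
Convert XXIII (Roman numeral) → 10 + 10 + 1 + 1 + 1 = 23 (decimal)
Compute 138 ÷ 23 = 6
6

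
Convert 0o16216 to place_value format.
Convert 0o16216 (octal) → 1×4096 + 6×512 + 2×64 + 1×8 + 6 = 7310 (decimal)
Convert 7310 (decimal) → 7310 = 7×1000 + 3×100 + 1×10 → 7 thousands, 3 hundreds, 1 ten (place-value notation)
7 thousands, 3 hundreds, 1 ten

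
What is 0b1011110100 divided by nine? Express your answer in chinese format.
Convert 0b1011110100 (binary) → 512 + 128 + 64 + 32 + 16 + 4 = 756 (decimal)
Convert nine (English words) → 9 (decimal)
Compute 756 ÷ 9 = 84
Convert 84 (decimal) → 84 = 8×10 + 4 → 八十四 (Chinese numeral)
八十四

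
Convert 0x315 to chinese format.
Convert 0x315 (hexadecimal) → 3×256 + 1×16 + 5 = 789 (decimal)
Convert 789 (decimal) → 789 = 7×100 + 8×10 + 9 → 七百八十九 (Chinese numeral)
七百八十九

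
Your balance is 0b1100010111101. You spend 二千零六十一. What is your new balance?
Convert 0b1100010111101 (binary) → 4096 + 2048 + 128 + 32 + 16 + 8 + 4 + 1 = 6333 (decimal)
Convert 二千零六十一 (Chinese numeral) → 2×1000 + 6×10 + 1 = 2061 (decimal)
Compute 6333 - 2061 = 4272
4272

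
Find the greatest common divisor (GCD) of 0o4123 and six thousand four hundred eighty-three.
Convert 0o4123 (octal) → 4×512 + 1×64 + 2×8 + 3 = 2131 (decimal)
Convert six thousand four hundred eighty-three (English words) → 6×1000 + 4×100 + 83 = 6483 (decimal)
Compute gcd(2131, 6483) = 1
1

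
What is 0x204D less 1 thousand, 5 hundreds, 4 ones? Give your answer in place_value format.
Convert 0x204D (hexadecimal) → 2×4096 + 4×16 + 13 = 8269 (decimal)
Convert 1 thousand, 5 hundreds, 4 ones (place-value notation) → 1×1000 + 5×100 + 4 = 1504 (decimal)
Compute 8269 - 1504 = 6765
Convert 6765 (decimal) → 6765 = 6×1000 + 7×100 + 6×10 + 5 → 6 thousands, 7 hundreds, 6 tens, 5 ones (place-value notation)
6 thousands, 7 hundreds, 6 tens, 5 ones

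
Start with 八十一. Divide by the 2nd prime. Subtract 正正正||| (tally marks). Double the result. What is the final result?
Convert 八十一 (Chinese numeral) → 8×10 + 1 = 81 (decimal)
Start: 81
Convert the 2nd prime (prime index) → 3 (decimal)
81 ÷ 3 = 27
Convert 正正正||| (tally marks) → 5 + 5 + 5 + 3 = 18 (decimal)
27 - 18 = 9
9 × 2 = 18
18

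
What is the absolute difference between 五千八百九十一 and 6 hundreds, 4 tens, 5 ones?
Convert 五千八百九十一 (Chinese numeral) → 5×1000 + 8×100 + 9×10 + 1 = 5891 (decimal)
Convert 6 hundreds, 4 tens, 5 ones (place-value notation) → 6×100 + 4×10 + 5 = 645 (decimal)
Compute |5891 - 645| = 5246
5246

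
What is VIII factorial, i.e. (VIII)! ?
Convert VIII (Roman numeral) → 5 + 1 + 1 + 1 = 8 (decimal)
Compute 8! = 40320
40320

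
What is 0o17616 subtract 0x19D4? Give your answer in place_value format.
Convert 0o17616 (octal) → 1×4096 + 7×512 + 6×64 + 1×8 + 6 = 8078 (decimal)
Convert 0x19D4 (hexadecimal) → 1×4096 + 9×256 + 13×16 + 4 = 6612 (decimal)
Compute 8078 - 6612 = 1466
Convert 1466 (decimal) → 1466 = 1×1000 + 4×100 + 6×10 + 6 → 1 thousand, 4 hundreds, 6 tens, 6 ones (place-value notation)
1 thousand, 4 hundreds, 6 tens, 6 ones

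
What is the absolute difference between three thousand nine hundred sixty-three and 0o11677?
Convert three thousand nine hundred sixty-three (English words) → 3×1000 + 9×100 + 63 = 3963 (decimal)
Convert 0o11677 (octal) → 1×4096 + 1×512 + 6×64 + 7×8 + 7 = 5055 (decimal)
Compute |3963 - 5055| = 1092
1092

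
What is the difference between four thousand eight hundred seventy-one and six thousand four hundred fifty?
Convert four thousand eight hundred seventy-one (English words) → 4×1000 + 8×100 + 71 = 4871 (decimal)
Convert six thousand four hundred fifty (English words) → 6×1000 + 4×100 + 50 = 6450 (decimal)
Difference: |4871 - 6450| = 1579
1579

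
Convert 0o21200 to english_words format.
Convert 0o21200 (octal) → 2×4096 + 1×512 + 2×64 = 8832 (decimal)
Convert 8832 (decimal) → 8832 = 8×1000 + 8×100 + 32 → eight thousand eight hundred thirty-two (English words)
eight thousand eight hundred thirty-two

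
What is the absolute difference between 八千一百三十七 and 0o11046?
Convert 八千一百三十七 (Chinese numeral) → 8×1000 + 1×100 + 3×10 + 7 = 8137 (decimal)
Convert 0o11046 (octal) → 1×4096 + 1×512 + 4×8 + 6 = 4646 (decimal)
Compute |8137 - 4646| = 3491
3491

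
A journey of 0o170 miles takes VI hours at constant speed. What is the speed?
Convert 0o170 (octal) → 1×64 + 7×8 = 120 (decimal)
Convert VI (Roman numeral) → 5 + 1 = 6 (decimal)
Compute 120 ÷ 6 = 20
20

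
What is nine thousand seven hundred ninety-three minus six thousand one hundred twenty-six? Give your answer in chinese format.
Convert nine thousand seven hundred ninety-three (English words) → 9×1000 + 7×100 + 93 = 9793 (decimal)
Convert six thousand one hundred twenty-six (English words) → 6×1000 + 1×100 + 26 = 6126 (decimal)
Compute 9793 - 6126 = 3667
Convert 3667 (decimal) → 3667 = 3×1000 + 6×100 + 6×10 + 7 → 三千六百六十七 (Chinese numeral)
三千六百六十七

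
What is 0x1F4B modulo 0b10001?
Convert 0x1F4B (hexadecimal) → 1×4096 + 15×256 + 4×16 + 11 = 8011 (decimal)
Convert 0b10001 (binary) → 16 + 1 = 17 (decimal)
Compute 8011 mod 17 = 4
4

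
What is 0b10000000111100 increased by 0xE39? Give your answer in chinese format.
Convert 0b10000000111100 (binary) → 8192 + 32 + 16 + 8 + 4 = 8252 (decimal)
Convert 0xE39 (hexadecimal) → 14×256 + 3×16 + 9 = 3641 (decimal)
Compute 8252 + 3641 = 11893
Convert 11893 (decimal) → 11893 = 1×10000 + 1×1000 + 8×100 + 9×10 + 3 → 一万一千八百九十三 (Chinese numeral)
一万一千八百九十三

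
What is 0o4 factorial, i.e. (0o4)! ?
Convert 0o4 (octal) → 4 (decimal)
Compute 4! = 24
24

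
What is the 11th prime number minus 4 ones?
The 11th prime number = 31
Convert 4 ones (place-value notation) → 4 (decimal)
Compute 31 - 4 = 27
27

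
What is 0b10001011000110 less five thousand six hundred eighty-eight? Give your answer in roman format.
Convert 0b10001011000110 (binary) → 8192 + 512 + 128 + 64 + 4 + 2 = 8902 (decimal)
Convert five thousand six hundred eighty-eight (English words) → 5×1000 + 6×100 + 88 = 5688 (decimal)
Compute 8902 - 5688 = 3214
Convert 3214 (decimal) → 3214 = 1000 + 1000 + 1000 + 100 + 100 + 10 + 4 → MMMCCXIV (Roman numeral)
MMMCCXIV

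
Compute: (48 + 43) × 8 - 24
Parentheses first: 48 + 43 = 91
Multiply: 91 × 8 = 728
Subtract: 728 - 24 = 704
704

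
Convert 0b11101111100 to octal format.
Convert 0b11101111100 (binary) → 1024 + 512 + 256 + 64 + 32 + 16 + 8 + 4 = 1916 (decimal)
Convert 1916 (decimal) → 1916 = 3×512 + 5×64 + 7×8 + 4 → 0o3574 (octal)
0o3574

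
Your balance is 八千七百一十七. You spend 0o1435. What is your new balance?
Convert 八千七百一十七 (Chinese numeral) → 8×1000 + 7×100 + 1×10 + 7 = 8717 (decimal)
Convert 0o1435 (octal) → 1×512 + 4×64 + 3×8 + 5 = 797 (decimal)
Compute 8717 - 797 = 7920
7920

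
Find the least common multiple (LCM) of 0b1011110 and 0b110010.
Convert 0b1011110 (binary) → 64 + 16 + 8 + 4 + 2 = 94 (decimal)
Convert 0b110010 (binary) → 32 + 16 + 2 = 50 (decimal)
Compute lcm(94, 50) = 2350
2350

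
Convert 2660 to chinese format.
Convert 2660 (decimal) → 2660 = 2×1000 + 6×100 + 6×10 → 二千六百六十 (Chinese numeral)
二千六百六十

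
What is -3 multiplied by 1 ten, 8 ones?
Convert 1 ten, 8 ones (place-value notation) → 1×10 + 8 = 18 (decimal)
Compute -3 × 18 = -54
-54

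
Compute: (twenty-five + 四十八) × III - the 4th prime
Convert twenty-five (English words) → 25 (decimal)
Convert 四十八 (Chinese numeral) → 4×10 + 8 = 48 (decimal)
Convert III (Roman numeral) → 1 + 1 + 1 = 3 (decimal)
Convert the 4th prime (prime index) → 7 (decimal)
Expression in decimal: (25 + 48) × 3 - 7
Parentheses first: 25 + 48 = 73
Multiply: 73 × 3 = 219
Subtract: 219 - 7 = 212
212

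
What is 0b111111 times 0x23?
Convert 0b111111 (binary) → 32 + 16 + 8 + 4 + 2 + 1 = 63 (decimal)
Convert 0x23 (hexadecimal) → 2×16 + 3 = 35 (decimal)
Compute 63 × 35 = 2205
2205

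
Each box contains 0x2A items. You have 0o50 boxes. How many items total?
Convert 0x2A (hexadecimal) → 2×16 + 10 = 42 (decimal)
Convert 0o50 (octal) → 5×8 = 40 (decimal)
Compute 42 × 40 = 1680
1680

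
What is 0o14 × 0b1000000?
Convert 0o14 (octal) → 1×8 + 4 = 12 (decimal)
Convert 0b1000000 (binary) → 64 (decimal)
Compute 12 × 64 = 768
768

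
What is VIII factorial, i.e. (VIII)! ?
Convert VIII (Roman numeral) → 5 + 1 + 1 + 1 = 8 (decimal)
Compute 8! = 40320
40320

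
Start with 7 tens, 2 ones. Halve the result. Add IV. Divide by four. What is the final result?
Convert 7 tens, 2 ones (place-value notation) → 7×10 + 2 = 72 (decimal)
Start: 72
72 ÷ 2 = 36
Convert IV (Roman numeral) → 4 (decimal)
36 + 4 = 40
Convert four (English words) → 4 (decimal)
40 ÷ 4 = 10
10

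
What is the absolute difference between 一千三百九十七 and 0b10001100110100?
Convert 一千三百九十七 (Chinese numeral) → 1×1000 + 3×100 + 9×10 + 7 = 1397 (decimal)
Convert 0b10001100110100 (binary) → 8192 + 512 + 256 + 32 + 16 + 4 = 9012 (decimal)
Compute |1397 - 9012| = 7615
7615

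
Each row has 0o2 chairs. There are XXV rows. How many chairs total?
Convert 0o2 (octal) → 2 (decimal)
Convert XXV (Roman numeral) → 10 + 10 + 5 = 25 (decimal)
Compute 2 × 25 = 50
50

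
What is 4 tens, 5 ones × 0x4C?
Convert 4 tens, 5 ones (place-value notation) → 4×10 + 5 = 45 (decimal)
Convert 0x4C (hexadecimal) → 4×16 + 12 = 76 (decimal)
Compute 45 × 76 = 3420
3420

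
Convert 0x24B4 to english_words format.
Convert 0x24B4 (hexadecimal) → 2×4096 + 4×256 + 11×16 + 4 = 9396 (decimal)
Convert 9396 (decimal) → 9396 = 9×1000 + 3×100 + 96 → nine thousand three hundred ninety-six (English words)
nine thousand three hundred ninety-six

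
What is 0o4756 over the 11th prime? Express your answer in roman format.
Convert 0o4756 (octal) → 4×512 + 7×64 + 5×8 + 6 = 2542 (decimal)
Convert the 11th prime (prime index) → 31 (decimal)
Compute 2542 ÷ 31 = 82
Convert 82 (decimal) → 82 = 50 + 10 + 10 + 10 + 1 + 1 → LXXXII (Roman numeral)
LXXXII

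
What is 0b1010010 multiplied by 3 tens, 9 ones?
Convert 0b1010010 (binary) → 64 + 16 + 2 = 82 (decimal)
Convert 3 tens, 9 ones (place-value notation) → 3×10 + 9 = 39 (decimal)
Compute 82 × 39 = 3198
3198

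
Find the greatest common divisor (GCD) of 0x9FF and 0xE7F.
Convert 0x9FF (hexadecimal) → 9×256 + 15×16 + 15 = 2559 (decimal)
Convert 0xE7F (hexadecimal) → 14×256 + 7×16 + 15 = 3711 (decimal)
Compute gcd(2559, 3711) = 3
3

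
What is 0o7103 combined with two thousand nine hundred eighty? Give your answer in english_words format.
Convert 0o7103 (octal) → 7×512 + 1×64 + 3 = 3651 (decimal)
Convert two thousand nine hundred eighty (English words) → 2×1000 + 9×100 + 80 = 2980 (decimal)
Compute 3651 + 2980 = 6631
Convert 6631 (decimal) → 6631 = 6×1000 + 6×100 + 31 → six thousand six hundred thirty-one (English words)
six thousand six hundred thirty-one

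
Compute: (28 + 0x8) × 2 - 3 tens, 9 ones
Convert 0x8 (hexadecimal) → 8 (decimal)
Convert 3 tens, 9 ones (place-value notation) → 3×10 + 9 = 39 (decimal)
Expression in decimal: (28 + 8) × 2 - 39
Parentheses first: 28 + 8 = 36
Multiply: 36 × 2 = 72
Subtract: 72 - 39 = 33
33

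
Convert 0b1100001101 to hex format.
Convert 0b1100001101 (binary) → 512 + 256 + 8 + 4 + 1 = 781 (decimal)
Convert 781 (decimal) → 781 = 3×256 + 13 → 0x30D (hexadecimal)
0x30D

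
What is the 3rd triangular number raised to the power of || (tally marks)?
Convert the 3rd triangular number (triangular index) → 3×4/2 = 6 (decimal)
Convert || (tally marks) → 2 (decimal)
Compute 6 ^ 2 = 36
36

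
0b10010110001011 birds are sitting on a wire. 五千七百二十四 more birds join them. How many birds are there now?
Convert 0b10010110001011 (binary) → 8192 + 1024 + 256 + 128 + 8 + 2 + 1 = 9611 (decimal)
Convert 五千七百二十四 (Chinese numeral) → 5×1000 + 7×100 + 2×10 + 4 = 5724 (decimal)
Compute 9611 + 5724 = 15335
15335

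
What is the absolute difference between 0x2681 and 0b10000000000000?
Convert 0x2681 (hexadecimal) → 2×4096 + 6×256 + 8×16 + 1 = 9857 (decimal)
Convert 0b10000000000000 (binary) → 8192 (decimal)
Compute |9857 - 8192| = 1665
1665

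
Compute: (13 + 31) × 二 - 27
Convert 二 (Chinese numeral) → 2 (decimal)
Expression in decimal: (13 + 31) × 2 - 27
Parentheses first: 13 + 31 = 44
Multiply: 44 × 2 = 88
Subtract: 88 - 27 = 61
61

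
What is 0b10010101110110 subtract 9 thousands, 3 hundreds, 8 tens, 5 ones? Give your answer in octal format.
Convert 0b10010101110110 (binary) → 8192 + 1024 + 256 + 64 + 32 + 16 + 4 + 2 = 9590 (decimal)
Convert 9 thousands, 3 hundreds, 8 tens, 5 ones (place-value notation) → 9×1000 + 3×100 + 8×10 + 5 = 9385 (decimal)
Compute 9590 - 9385 = 205
Convert 205 (decimal) → 205 = 3×64 + 1×8 + 5 → 0o315 (octal)
0o315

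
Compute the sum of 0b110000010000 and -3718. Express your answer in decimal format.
Convert 0b110000010000 (binary) → 2048 + 1024 + 16 = 3088 (decimal)
Compute 3088 + -3718 = -630
-630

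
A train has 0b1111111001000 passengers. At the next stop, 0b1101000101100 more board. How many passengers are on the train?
Convert 0b1111111001000 (binary) → 4096 + 2048 + 1024 + 512 + 256 + 128 + 64 + 8 = 8136 (decimal)
Convert 0b1101000101100 (binary) → 4096 + 2048 + 512 + 32 + 8 + 4 = 6700 (decimal)
Compute 8136 + 6700 = 14836
14836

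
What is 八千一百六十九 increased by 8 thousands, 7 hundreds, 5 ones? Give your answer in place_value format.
Convert 八千一百六十九 (Chinese numeral) → 8×1000 + 1×100 + 6×10 + 9 = 8169 (decimal)
Convert 8 thousands, 7 hundreds, 5 ones (place-value notation) → 8×1000 + 7×100 + 5 = 8705 (decimal)
Compute 8169 + 8705 = 16874
Convert 16874 (decimal) → 16874 = 16×1000 + 8×100 + 7×10 + 4 → 16 thousands, 8 hundreds, 7 tens, 4 ones (place-value notation)
16 thousands, 8 hundreds, 7 tens, 4 ones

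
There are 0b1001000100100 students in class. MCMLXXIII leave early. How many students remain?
Convert 0b1001000100100 (binary) → 4096 + 512 + 32 + 4 = 4644 (decimal)
Convert MCMLXXIII (Roman numeral) → 1000 + 900 + 50 + 10 + 10 + 1 + 1 + 1 = 1973 (decimal)
Compute 4644 - 1973 = 2671
2671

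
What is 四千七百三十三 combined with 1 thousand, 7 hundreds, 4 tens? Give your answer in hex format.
Convert 四千七百三十三 (Chinese numeral) → 4×1000 + 7×100 + 3×10 + 3 = 4733 (decimal)
Convert 1 thousand, 7 hundreds, 4 tens (place-value notation) → 1×1000 + 7×100 + 4×10 = 1740 (decimal)
Compute 4733 + 1740 = 6473
Convert 6473 (decimal) → 6473 = 1×4096 + 9×256 + 4×16 + 9 → 0x1949 (hexadecimal)
0x1949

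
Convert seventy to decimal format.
Convert seventy (English words) → 70 (decimal)
70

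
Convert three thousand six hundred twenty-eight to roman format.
Convert three thousand six hundred twenty-eight (English words) → 3×1000 + 6×100 + 28 = 3628 (decimal)
Convert 3628 (decimal) → 3628 = 1000 + 1000 + 1000 + 500 + 100 + 10 + 10 + 5 + 1 + 1 + 1 → MMMDCXXVIII (Roman numeral)
MMMDCXXVIII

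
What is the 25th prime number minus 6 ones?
The 25th prime number = 97
Convert 6 ones (place-value notation) → 6 (decimal)
Compute 97 - 6 = 91
91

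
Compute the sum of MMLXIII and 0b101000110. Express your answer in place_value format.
Convert MMLXIII (Roman numeral) → 1000 + 1000 + 50 + 10 + 1 + 1 + 1 = 2063 (decimal)
Convert 0b101000110 (binary) → 256 + 64 + 4 + 2 = 326 (decimal)
Compute 2063 + 326 = 2389
Convert 2389 (decimal) → 2389 = 2×1000 + 3×100 + 8×10 + 9 → 2 thousands, 3 hundreds, 8 tens, 9 ones (place-value notation)
2 thousands, 3 hundreds, 8 tens, 9 ones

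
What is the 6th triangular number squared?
The 6th triangular number = 6×7/2 = 21
Compute 21² = 21 × 21 = 441
441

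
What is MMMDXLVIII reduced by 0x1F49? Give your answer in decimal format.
Convert MMMDXLVIII (Roman numeral) → 1000 + 1000 + 1000 + 500 + 40 + 5 + 1 + 1 + 1 = 3548 (decimal)
Convert 0x1F49 (hexadecimal) → 1×4096 + 15×256 + 4×16 + 9 = 8009 (decimal)
Compute 3548 - 8009 = -4461
-4461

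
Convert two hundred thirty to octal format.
Convert two hundred thirty (English words) → 2×100 + 30 = 230 (decimal)
Convert 230 (decimal) → 230 = 3×64 + 4×8 + 6 → 0o346 (octal)
0o346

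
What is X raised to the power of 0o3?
Convert X (Roman numeral) → 10 (decimal)
Convert 0o3 (octal) → 3 (decimal)
Compute 10 ^ 3 = 1000
1000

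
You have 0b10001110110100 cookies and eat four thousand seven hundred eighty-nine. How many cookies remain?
Convert 0b10001110110100 (binary) → 8192 + 512 + 256 + 128 + 32 + 16 + 4 = 9140 (decimal)
Convert four thousand seven hundred eighty-nine (English words) → 4×1000 + 7×100 + 89 = 4789 (decimal)
Compute 9140 - 4789 = 4351
4351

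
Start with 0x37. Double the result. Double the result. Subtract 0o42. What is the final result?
Convert 0x37 (hexadecimal) → 3×16 + 7 = 55 (decimal)
Start: 55
55 × 2 = 110
110 × 2 = 220
Convert 0o42 (octal) → 4×8 + 2 = 34 (decimal)
220 - 34 = 186
186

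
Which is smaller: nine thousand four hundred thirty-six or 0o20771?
Convert nine thousand four hundred thirty-six (English words) → 9×1000 + 4×100 + 36 = 9436 (decimal)
Convert 0o20771 (octal) → 2×4096 + 7×64 + 7×8 + 1 = 8697 (decimal)
Compare 9436 vs 8697: smaller = 8697
8697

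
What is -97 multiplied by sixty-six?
Convert sixty-six (English words) → 66 (decimal)
Compute -97 × 66 = -6402
-6402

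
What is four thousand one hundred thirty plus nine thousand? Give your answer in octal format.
Convert four thousand one hundred thirty (English words) → 4×1000 + 1×100 + 30 = 4130 (decimal)
Convert nine thousand (English words) → 9×1000 = 9000 (decimal)
Compute 4130 + 9000 = 13130
Convert 13130 (decimal) → 13130 = 3×4096 + 1×512 + 5×64 + 1×8 + 2 → 0o31512 (octal)
0o31512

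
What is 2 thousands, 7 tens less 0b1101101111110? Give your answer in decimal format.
Convert 2 thousands, 7 tens (place-value notation) → 2×1000 + 7×10 = 2070 (decimal)
Convert 0b1101101111110 (binary) → 4096 + 2048 + 512 + 256 + 64 + 32 + 16 + 8 + 4 + 2 = 7038 (decimal)
Compute 2070 - 7038 = -4968
-4968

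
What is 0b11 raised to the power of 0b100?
Convert 0b11 (binary) → 2 + 1 = 3 (decimal)
Convert 0b100 (binary) → 4 (decimal)
Compute 3 ^ 4 = 81
81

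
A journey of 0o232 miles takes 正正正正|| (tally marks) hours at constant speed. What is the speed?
Convert 0o232 (octal) → 2×64 + 3×8 + 2 = 154 (decimal)
Convert 正正正正|| (tally marks) → 5 + 5 + 5 + 5 + 2 = 22 (decimal)
Compute 154 ÷ 22 = 7
7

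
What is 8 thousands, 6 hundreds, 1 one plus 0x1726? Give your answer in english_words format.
Convert 8 thousands, 6 hundreds, 1 one (place-value notation) → 8×1000 + 6×100 + 1 = 8601 (decimal)
Convert 0x1726 (hexadecimal) → 1×4096 + 7×256 + 2×16 + 6 = 5926 (decimal)
Compute 8601 + 5926 = 14527
Convert 14527 (decimal) → 14527 = 14×1000 + 5×100 + 27 → fourteen thousand five hundred twenty-seven (English words)
fourteen thousand five hundred twenty-seven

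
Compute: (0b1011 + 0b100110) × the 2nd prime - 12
Convert 0b1011 (binary) → 8 + 2 + 1 = 11 (decimal)
Convert 0b100110 (binary) → 32 + 4 + 2 = 38 (decimal)
Convert the 2nd prime (prime index) → 3 (decimal)
Expression in decimal: (11 + 38) × 3 - 12
Parentheses first: 11 + 38 = 49
Multiply: 49 × 3 = 147
Subtract: 147 - 12 = 135
135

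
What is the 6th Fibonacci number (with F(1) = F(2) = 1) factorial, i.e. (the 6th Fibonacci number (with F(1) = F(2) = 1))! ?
Convert the 6th Fibonacci number (with F(1) = F(2) = 1) (Fibonacci index) → 1, 1, 2, 3, 5, 8 → 8 (decimal)
Compute 8! = 40320
40320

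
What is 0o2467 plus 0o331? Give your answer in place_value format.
Convert 0o2467 (octal) → 2×512 + 4×64 + 6×8 + 7 = 1335 (decimal)
Convert 0o331 (octal) → 3×64 + 3×8 + 1 = 217 (decimal)
Compute 1335 + 217 = 1552
Convert 1552 (decimal) → 1552 = 1×1000 + 5×100 + 5×10 + 2 → 1 thousand, 5 hundreds, 5 tens, 2 ones (place-value notation)
1 thousand, 5 hundreds, 5 tens, 2 ones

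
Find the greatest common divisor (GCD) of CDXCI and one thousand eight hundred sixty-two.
Convert CDXCI (Roman numeral) → 400 + 90 + 1 = 491 (decimal)
Convert one thousand eight hundred sixty-two (English words) → 1×1000 + 8×100 + 62 = 1862 (decimal)
Compute gcd(491, 1862) = 1
1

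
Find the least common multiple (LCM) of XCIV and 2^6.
Convert XCIV (Roman numeral) → 90 + 4 = 94 (decimal)
Convert 2^6 (power) → 64 (decimal)
Compute lcm(94, 64) = 3008
3008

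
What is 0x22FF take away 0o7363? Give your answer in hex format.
Convert 0x22FF (hexadecimal) → 2×4096 + 2×256 + 15×16 + 15 = 8959 (decimal)
Convert 0o7363 (octal) → 7×512 + 3×64 + 6×8 + 3 = 3827 (decimal)
Compute 8959 - 3827 = 5132
Convert 5132 (decimal) → 5132 = 1×4096 + 4×256 + 12 → 0x140C (hexadecimal)
0x140C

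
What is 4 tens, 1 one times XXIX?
Convert 4 tens, 1 one (place-value notation) → 4×10 + 1 = 41 (decimal)
Convert XXIX (Roman numeral) → 10 + 10 + 9 = 29 (decimal)
Compute 41 × 29 = 1189
1189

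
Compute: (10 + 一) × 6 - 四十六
Convert 一 (Chinese numeral) → 1 (decimal)
Convert 四十六 (Chinese numeral) → 4×10 + 6 = 46 (decimal)
Expression in decimal: (10 + 1) × 6 - 46
Parentheses first: 10 + 1 = 11
Multiply: 11 × 6 = 66
Subtract: 66 - 46 = 20
20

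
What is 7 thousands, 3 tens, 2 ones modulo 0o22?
Convert 7 thousands, 3 tens, 2 ones (place-value notation) → 7×1000 + 3×10 + 2 = 7032 (decimal)
Convert 0o22 (octal) → 2×8 + 2 = 18 (decimal)
Compute 7032 mod 18 = 12
12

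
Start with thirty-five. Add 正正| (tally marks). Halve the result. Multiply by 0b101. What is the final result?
Convert thirty-five (English words) → 35 (decimal)
Start: 35
Convert 正正| (tally marks) → 5 + 5 + 1 = 11 (decimal)
35 + 11 = 46
46 ÷ 2 = 23
Convert 0b101 (binary) → 4 + 1 = 5 (decimal)
23 × 5 = 115
115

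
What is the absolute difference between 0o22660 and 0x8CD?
Convert 0o22660 (octal) → 2×4096 + 2×512 + 6×64 + 6×8 = 9648 (decimal)
Convert 0x8CD (hexadecimal) → 8×256 + 12×16 + 13 = 2253 (decimal)
Compute |9648 - 2253| = 7395
7395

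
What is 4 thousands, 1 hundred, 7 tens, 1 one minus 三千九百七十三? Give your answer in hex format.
Convert 4 thousands, 1 hundred, 7 tens, 1 one (place-value notation) → 4×1000 + 1×100 + 7×10 + 1 = 4171 (decimal)
Convert 三千九百七十三 (Chinese numeral) → 3×1000 + 9×100 + 7×10 + 3 = 3973 (decimal)
Compute 4171 - 3973 = 198
Convert 198 (decimal) → 198 = 12×16 + 6 → 0xC6 (hexadecimal)
0xC6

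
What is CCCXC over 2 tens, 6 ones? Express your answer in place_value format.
Convert CCCXC (Roman numeral) → 100 + 100 + 100 + 90 = 390 (decimal)
Convert 2 tens, 6 ones (place-value notation) → 2×10 + 6 = 26 (decimal)
Compute 390 ÷ 26 = 15
Convert 15 (decimal) → 15 = 1×10 + 5 → 1 ten, 5 ones (place-value notation)
1 ten, 5 ones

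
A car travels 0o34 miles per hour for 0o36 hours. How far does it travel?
Convert 0o34 (octal) → 3×8 + 4 = 28 (decimal)
Convert 0o36 (octal) → 3×8 + 6 = 30 (decimal)
Compute 28 × 30 = 840
840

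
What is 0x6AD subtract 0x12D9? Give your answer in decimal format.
Convert 0x6AD (hexadecimal) → 6×256 + 10×16 + 13 = 1709 (decimal)
Convert 0x12D9 (hexadecimal) → 1×4096 + 2×256 + 13×16 + 9 = 4825 (decimal)
Compute 1709 - 4825 = -3116
-3116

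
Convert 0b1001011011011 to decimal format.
Convert 0b1001011011011 (binary) → 4096 + 512 + 128 + 64 + 16 + 8 + 2 + 1 = 4827 (decimal)
4827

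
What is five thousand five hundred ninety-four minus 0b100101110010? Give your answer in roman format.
Convert five thousand five hundred ninety-four (English words) → 5×1000 + 5×100 + 94 = 5594 (decimal)
Convert 0b100101110010 (binary) → 2048 + 256 + 64 + 32 + 16 + 2 = 2418 (decimal)
Compute 5594 - 2418 = 3176
Convert 3176 (decimal) → 3176 = 1000 + 1000 + 1000 + 100 + 50 + 10 + 10 + 5 + 1 → MMMCLXXVI (Roman numeral)
MMMCLXXVI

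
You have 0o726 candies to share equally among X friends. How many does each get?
Convert 0o726 (octal) → 7×64 + 2×8 + 6 = 470 (decimal)
Convert X (Roman numeral) → 10 (decimal)
Compute 470 ÷ 10 = 47
47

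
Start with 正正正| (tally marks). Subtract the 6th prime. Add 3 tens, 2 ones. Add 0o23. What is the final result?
Convert 正正正| (tally marks) → 5 + 5 + 5 + 1 = 16 (decimal)
Start: 16
Convert the 6th prime (prime index) → 13 (decimal)
16 - 13 = 3
Convert 3 tens, 2 ones (place-value notation) → 3×10 + 2 = 32 (decimal)
3 + 32 = 35
Convert 0o23 (octal) → 2×8 + 3 = 19 (decimal)
35 + 19 = 54
54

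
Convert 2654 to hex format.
Convert 2654 (decimal) → 2654 = 10×256 + 5×16 + 14 → 0xA5E (hexadecimal)
0xA5E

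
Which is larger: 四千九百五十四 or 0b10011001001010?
Convert 四千九百五十四 (Chinese numeral) → 4×1000 + 9×100 + 5×10 + 4 = 4954 (decimal)
Convert 0b10011001001010 (binary) → 8192 + 1024 + 512 + 64 + 8 + 2 = 9802 (decimal)
Compare 4954 vs 9802: larger = 9802
9802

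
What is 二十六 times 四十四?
Convert 二十六 (Chinese numeral) → 2×10 + 6 = 26 (decimal)
Convert 四十四 (Chinese numeral) → 4×10 + 4 = 44 (decimal)
Compute 26 × 44 = 1144
1144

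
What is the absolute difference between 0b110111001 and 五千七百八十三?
Convert 0b110111001 (binary) → 256 + 128 + 32 + 16 + 8 + 1 = 441 (decimal)
Convert 五千七百八十三 (Chinese numeral) → 5×1000 + 7×100 + 8×10 + 3 = 5783 (decimal)
Compute |441 - 5783| = 5342
5342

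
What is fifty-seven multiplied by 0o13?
Convert fifty-seven (English words) → 57 (decimal)
Convert 0o13 (octal) → 1×8 + 3 = 11 (decimal)
Compute 57 × 11 = 627
627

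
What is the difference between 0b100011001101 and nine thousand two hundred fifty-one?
Convert 0b100011001101 (binary) → 2048 + 128 + 64 + 8 + 4 + 1 = 2253 (decimal)
Convert nine thousand two hundred fifty-one (English words) → 9×1000 + 2×100 + 51 = 9251 (decimal)
Difference: |2253 - 9251| = 6998
6998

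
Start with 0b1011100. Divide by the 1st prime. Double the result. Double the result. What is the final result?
Convert 0b1011100 (binary) → 64 + 16 + 8 + 4 = 92 (decimal)
Start: 92
Convert the 1st prime (prime index) → 2 (decimal)
92 ÷ 2 = 46
46 × 2 = 92
92 × 2 = 184
184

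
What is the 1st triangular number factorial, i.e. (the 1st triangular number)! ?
Convert the 1st triangular number (triangular index) → 1×2/2 = 1 (decimal)
Compute 1! = 1
1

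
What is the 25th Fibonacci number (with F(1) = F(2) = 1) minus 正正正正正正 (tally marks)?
The 25th Fibonacci number (with F(1) = F(2) = 1) = 75025
Convert 正正正正正正 (tally marks) → 5 + 5 + 5 + 5 + 5 + 5 = 30 (decimal)
Compute 75025 - 30 = 74995
74995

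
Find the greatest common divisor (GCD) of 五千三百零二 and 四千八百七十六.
Convert 五千三百零二 (Chinese numeral) → 5×1000 + 3×100 + 2 = 5302 (decimal)
Convert 四千八百七十六 (Chinese numeral) → 4×1000 + 8×100 + 7×10 + 6 = 4876 (decimal)
Compute gcd(5302, 4876) = 2
2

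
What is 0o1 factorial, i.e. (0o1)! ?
Convert 0o1 (octal) → 1 (decimal)
Compute 1! = 1
1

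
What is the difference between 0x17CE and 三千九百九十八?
Convert 0x17CE (hexadecimal) → 1×4096 + 7×256 + 12×16 + 14 = 6094 (decimal)
Convert 三千九百九十八 (Chinese numeral) → 3×1000 + 9×100 + 9×10 + 8 = 3998 (decimal)
Difference: |6094 - 3998| = 2096
2096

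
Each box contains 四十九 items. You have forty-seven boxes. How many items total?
Convert 四十九 (Chinese numeral) → 4×10 + 9 = 49 (decimal)
Convert forty-seven (English words) → 47 (decimal)
Compute 49 × 47 = 2303
2303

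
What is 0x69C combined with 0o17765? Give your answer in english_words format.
Convert 0x69C (hexadecimal) → 6×256 + 9×16 + 12 = 1692 (decimal)
Convert 0o17765 (octal) → 1×4096 + 7×512 + 7×64 + 6×8 + 5 = 8181 (decimal)
Compute 1692 + 8181 = 9873
Convert 9873 (decimal) → 9873 = 9×1000 + 8×100 + 73 → nine thousand eight hundred seventy-three (English words)
nine thousand eight hundred seventy-three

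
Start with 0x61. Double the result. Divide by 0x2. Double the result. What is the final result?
Convert 0x61 (hexadecimal) → 6×16 + 1 = 97 (decimal)
Start: 97
97 × 2 = 194
Convert 0x2 (hexadecimal) → 2 (decimal)
194 ÷ 2 = 97
97 × 2 = 194
194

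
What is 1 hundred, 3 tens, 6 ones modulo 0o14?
Convert 1 hundred, 3 tens, 6 ones (place-value notation) → 1×100 + 3×10 + 6 = 136 (decimal)
Convert 0o14 (octal) → 1×8 + 4 = 12 (decimal)
Compute 136 mod 12 = 4
4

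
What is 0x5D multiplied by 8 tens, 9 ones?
Convert 0x5D (hexadecimal) → 5×16 + 13 = 93 (decimal)
Convert 8 tens, 9 ones (place-value notation) → 8×10 + 9 = 89 (decimal)
Compute 93 × 89 = 8277
8277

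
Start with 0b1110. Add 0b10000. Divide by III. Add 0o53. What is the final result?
Convert 0b1110 (binary) → 8 + 4 + 2 = 14 (decimal)
Start: 14
Convert 0b10000 (binary) → 16 (decimal)
14 + 16 = 30
Convert III (Roman numeral) → 1 + 1 + 1 = 3 (decimal)
30 ÷ 3 = 10
Convert 0o53 (octal) → 5×8 + 3 = 43 (decimal)
10 + 43 = 53
53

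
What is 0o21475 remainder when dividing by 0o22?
Convert 0o21475 (octal) → 2×4096 + 1×512 + 4×64 + 7×8 + 5 = 9021 (decimal)
Convert 0o22 (octal) → 2×8 + 2 = 18 (decimal)
Compute 9021 mod 18 = 3
3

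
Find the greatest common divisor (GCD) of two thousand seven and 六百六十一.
Convert two thousand seven (English words) → 2×1000 + 7 = 2007 (decimal)
Convert 六百六十一 (Chinese numeral) → 6×100 + 6×10 + 1 = 661 (decimal)
Compute gcd(2007, 661) = 1
1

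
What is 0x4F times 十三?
Convert 0x4F (hexadecimal) → 4×16 + 15 = 79 (decimal)
Convert 十三 (Chinese numeral) → 1×10 + 3 = 13 (decimal)
Compute 79 × 13 = 1027
1027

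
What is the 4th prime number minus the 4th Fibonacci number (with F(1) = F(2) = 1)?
The 4th prime number = 7
Convert the 4th Fibonacci number (with F(1) = F(2) = 1) (Fibonacci index) → 1, 1, 2, 3 → 3 (decimal)
Compute 7 - 3 = 4
4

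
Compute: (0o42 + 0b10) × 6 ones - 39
Convert 0o42 (octal) → 4×8 + 2 = 34 (decimal)
Convert 0b10 (binary) → 2 (decimal)
Convert 6 ones (place-value notation) → 6 (decimal)
Expression in decimal: (34 + 2) × 6 - 39
Parentheses first: 34 + 2 = 36
Multiply: 36 × 6 = 216
Subtract: 216 - 39 = 177
177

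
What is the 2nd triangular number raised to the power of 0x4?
Convert the 2nd triangular number (triangular index) → 2×3/2 = 3 (decimal)
Convert 0x4 (hexadecimal) → 4 (decimal)
Compute 3 ^ 4 = 81
81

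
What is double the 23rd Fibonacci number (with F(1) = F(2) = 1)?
The 23rd Fibonacci number (with F(1) = F(2) = 1) = 28657
Compute 28657 × 2 = 57314
57314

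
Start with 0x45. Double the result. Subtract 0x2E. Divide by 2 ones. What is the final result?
Convert 0x45 (hexadecimal) → 4×16 + 5 = 69 (decimal)
Start: 69
69 × 2 = 138
Convert 0x2E (hexadecimal) → 2×16 + 14 = 46 (decimal)
138 - 46 = 92
Convert 2 ones (place-value notation) → 2 (decimal)
92 ÷ 2 = 46
46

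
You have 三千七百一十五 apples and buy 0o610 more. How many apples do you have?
Convert 三千七百一十五 (Chinese numeral) → 3×1000 + 7×100 + 1×10 + 5 = 3715 (decimal)
Convert 0o610 (octal) → 6×64 + 1×8 = 392 (decimal)
Compute 3715 + 392 = 4107
4107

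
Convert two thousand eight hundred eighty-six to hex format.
Convert two thousand eight hundred eighty-six (English words) → 2×1000 + 8×100 + 86 = 2886 (decimal)
Convert 2886 (decimal) → 2886 = 11×256 + 4×16 + 6 → 0xB46 (hexadecimal)
0xB46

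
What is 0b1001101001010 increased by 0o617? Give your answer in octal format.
Convert 0b1001101001010 (binary) → 4096 + 512 + 256 + 64 + 8 + 2 = 4938 (decimal)
Convert 0o617 (octal) → 6×64 + 1×8 + 7 = 399 (decimal)
Compute 4938 + 399 = 5337
Convert 5337 (decimal) → 5337 = 1×4096 + 2×512 + 3×64 + 3×8 + 1 → 0o12331 (octal)
0o12331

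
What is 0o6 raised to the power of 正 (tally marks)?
Convert 0o6 (octal) → 6 (decimal)
Convert 正 (tally marks) → 5 (decimal)
Compute 6 ^ 5 = 7776
7776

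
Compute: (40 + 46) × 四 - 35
Convert 四 (Chinese numeral) → 4 (decimal)
Expression in decimal: (40 + 46) × 4 - 35
Parentheses first: 40 + 46 = 86
Multiply: 86 × 4 = 344
Subtract: 344 - 35 = 309
309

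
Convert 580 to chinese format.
Convert 580 (decimal) → 580 = 5×100 + 8×10 → 五百八十 (Chinese numeral)
五百八十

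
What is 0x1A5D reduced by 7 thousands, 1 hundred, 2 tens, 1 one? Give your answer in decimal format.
Convert 0x1A5D (hexadecimal) → 1×4096 + 10×256 + 5×16 + 13 = 6749 (decimal)
Convert 7 thousands, 1 hundred, 2 tens, 1 one (place-value notation) → 7×1000 + 1×100 + 2×10 + 1 = 7121 (decimal)
Compute 6749 - 7121 = -372
-372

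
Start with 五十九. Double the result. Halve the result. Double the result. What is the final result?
Convert 五十九 (Chinese numeral) → 5×10 + 9 = 59 (decimal)
Start: 59
59 × 2 = 118
118 ÷ 2 = 59
59 × 2 = 118
118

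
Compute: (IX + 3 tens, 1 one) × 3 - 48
Convert IX (Roman numeral) → 9 (decimal)
Convert 3 tens, 1 one (place-value notation) → 3×10 + 1 = 31 (decimal)
Expression in decimal: (9 + 31) × 3 - 48
Parentheses first: 9 + 31 = 40
Multiply: 40 × 3 = 120
Subtract: 120 - 48 = 72
72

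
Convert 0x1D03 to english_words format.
Convert 0x1D03 (hexadecimal) → 1×4096 + 13×256 + 3 = 7427 (decimal)
Convert 7427 (decimal) → 7427 = 7×1000 + 4×100 + 27 → seven thousand four hundred twenty-seven (English words)
seven thousand four hundred twenty-seven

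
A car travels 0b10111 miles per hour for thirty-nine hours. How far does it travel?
Convert 0b10111 (binary) → 16 + 4 + 2 + 1 = 23 (decimal)
Convert thirty-nine (English words) → 39 (decimal)
Compute 23 × 39 = 897
897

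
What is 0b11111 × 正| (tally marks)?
Convert 0b11111 (binary) → 16 + 8 + 4 + 2 + 1 = 31 (decimal)
Convert 正| (tally marks) → 5 + 1 = 6 (decimal)
Compute 31 × 6 = 186
186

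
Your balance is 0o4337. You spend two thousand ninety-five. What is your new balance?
Convert 0o4337 (octal) → 4×512 + 3×64 + 3×8 + 7 = 2271 (decimal)
Convert two thousand ninety-five (English words) → 2×1000 + 95 = 2095 (decimal)
Compute 2271 - 2095 = 176
176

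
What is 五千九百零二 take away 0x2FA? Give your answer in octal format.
Convert 五千九百零二 (Chinese numeral) → 5×1000 + 9×100 + 2 = 5902 (decimal)
Convert 0x2FA (hexadecimal) → 2×256 + 15×16 + 10 = 762 (decimal)
Compute 5902 - 762 = 5140
Convert 5140 (decimal) → 5140 = 1×4096 + 2×512 + 2×8 + 4 → 0o12024 (octal)
0o12024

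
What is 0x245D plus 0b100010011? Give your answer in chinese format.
Convert 0x245D (hexadecimal) → 2×4096 + 4×256 + 5×16 + 13 = 9309 (decimal)
Convert 0b100010011 (binary) → 256 + 16 + 2 + 1 = 275 (decimal)
Compute 9309 + 275 = 9584
Convert 9584 (decimal) → 9584 = 9×1000 + 5×100 + 8×10 + 4 → 九千五百八十四 (Chinese numeral)
九千五百八十四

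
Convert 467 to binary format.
Convert 467 (decimal) → 467 = 256 + 128 + 64 + 16 + 2 + 1 → 0b111010011 (binary)
0b111010011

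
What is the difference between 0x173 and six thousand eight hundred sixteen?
Convert 0x173 (hexadecimal) → 1×256 + 7×16 + 3 = 371 (decimal)
Convert six thousand eight hundred sixteen (English words) → 6×1000 + 8×100 + 16 = 6816 (decimal)
Difference: |371 - 6816| = 6445
6445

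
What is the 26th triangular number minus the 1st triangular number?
The 26th triangular number = 26×27/2 = 351
Convert the 1st triangular number (triangular index) → 1×2/2 = 1 (decimal)
Compute 351 - 1 = 350
350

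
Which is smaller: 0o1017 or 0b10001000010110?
Convert 0o1017 (octal) → 1×512 + 1×8 + 7 = 527 (decimal)
Convert 0b10001000010110 (binary) → 8192 + 512 + 16 + 4 + 2 = 8726 (decimal)
Compare 527 vs 8726: smaller = 527
527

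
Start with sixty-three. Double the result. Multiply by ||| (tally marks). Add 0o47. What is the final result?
Convert sixty-three (English words) → 63 (decimal)
Start: 63
63 × 2 = 126
Convert ||| (tally marks) → 3 (decimal)
126 × 3 = 378
Convert 0o47 (octal) → 4×8 + 7 = 39 (decimal)
378 + 39 = 417
417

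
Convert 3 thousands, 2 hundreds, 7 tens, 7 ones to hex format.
Convert 3 thousands, 2 hundreds, 7 tens, 7 ones (place-value notation) → 3×1000 + 2×100 + 7×10 + 7 = 3277 (decimal)
Convert 3277 (decimal) → 3277 = 12×256 + 12×16 + 13 → 0xCCD (hexadecimal)
0xCCD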